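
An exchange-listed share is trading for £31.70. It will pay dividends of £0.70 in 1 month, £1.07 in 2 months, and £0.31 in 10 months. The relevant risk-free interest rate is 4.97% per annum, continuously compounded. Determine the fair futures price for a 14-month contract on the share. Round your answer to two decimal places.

PV(dividends) I = 0.70·e^(−0.0497·1/12) + 1.07·e^(−0.0497·2/12) + 0.31·e^(−0.0497·10/12)
I = 0.6971 + 1.0612 + 0.2974 = 2.0557
F = (S − I)·e^(rT) = (31.70 − 2.0557) · e^(0.0497·14/12)
= 29.6443 · e^0.057983 = 29.6443 × 1.059697 = £31.41

£31.41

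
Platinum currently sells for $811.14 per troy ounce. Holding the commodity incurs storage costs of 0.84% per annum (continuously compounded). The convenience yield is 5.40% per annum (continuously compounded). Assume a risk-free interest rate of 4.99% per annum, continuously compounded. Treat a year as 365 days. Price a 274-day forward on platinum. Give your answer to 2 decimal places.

Net carry = r + u − y = 0.0499 + 0.0084 − 0.0540 = 0.0043
F = S·e^((r+u−y)T) = 811.14 · e^(0.0043 × 274/365) = 811.14 · e^0.003228
= 811.14 × 1.003233 = $813.76 per troy ounce

$813.76 per troy ounce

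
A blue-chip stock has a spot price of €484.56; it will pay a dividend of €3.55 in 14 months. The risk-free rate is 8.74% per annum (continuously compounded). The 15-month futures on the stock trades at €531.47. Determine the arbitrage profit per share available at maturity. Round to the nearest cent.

PV(dividends) I = 3.55·e^(−0.0874·14/12) = 3.2059
Fair futures F* = (S − I)·e^(rT) = (484.56 − 3.2059)·e^0.109250 = 481.3541 × 1.115441 = 536.9221
Market €531.47 < fair 536.9221: forward underpriced → reverse cash-and-carry (short the stock, invest proceeds at r, pay the dividends, go long the forward).
Profit at T = |F_mkt − F*| = |531.47 − 536.9221| = €5.45 per share

€5.45 per share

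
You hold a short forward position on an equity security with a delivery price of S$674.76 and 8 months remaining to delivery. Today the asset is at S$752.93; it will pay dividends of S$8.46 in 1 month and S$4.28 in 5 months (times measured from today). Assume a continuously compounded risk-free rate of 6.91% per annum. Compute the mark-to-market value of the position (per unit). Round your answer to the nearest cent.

PV(remaining dividends) I = 8.46·e^(−0.0691·1/12) + 4.28·e^(−0.0691·5/12) = 12.5700
Current forward F = (S − I)·e^(rT) = (752.93 − 12.5700)·e^(0.0691·8/12) = 740.3600 × 1.047144 = 775.2635
Value (long) = (F − K)·e^(−rT) = (775.2635 − 674.76) × 0.954978 = 95.9786
Short position value = −(long value) = -S$95.98

-S$95.98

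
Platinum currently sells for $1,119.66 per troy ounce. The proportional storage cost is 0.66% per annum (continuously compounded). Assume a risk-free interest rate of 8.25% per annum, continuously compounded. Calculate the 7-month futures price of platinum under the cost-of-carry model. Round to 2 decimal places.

$1,179.39 per troy ounce

Net carry = r + u − y = 0.0825 + 0.0066 − 0.0000 = 0.0891
F = S·e^((r+u−y)T) = 1119.66 · e^(0.0891 × 7/12) = 1119.66 · e^0.05197500
= 1119.66 × 1.05334941 = $1,179.39 per troy ounce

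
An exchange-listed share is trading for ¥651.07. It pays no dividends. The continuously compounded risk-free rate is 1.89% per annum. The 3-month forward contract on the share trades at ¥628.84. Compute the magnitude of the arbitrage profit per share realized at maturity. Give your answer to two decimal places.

¥25.31 per share

Fair forward: F* = S·e^(carry·T), with carry = r = 0.0189
F* = 651.07 · e^(0.0189 × 3/12) = 651.07 · e^0.004725 = 651.07 × 1.004736 = ¥654.1535
Market ¥628.84 < fair ¥654.1535: forward underpriced → reverse cash-and-carry (short spot, go long the forward).
At maturity, profit = |F_mkt − F*| = |628.84 − 654.1535| = ¥25.31 per share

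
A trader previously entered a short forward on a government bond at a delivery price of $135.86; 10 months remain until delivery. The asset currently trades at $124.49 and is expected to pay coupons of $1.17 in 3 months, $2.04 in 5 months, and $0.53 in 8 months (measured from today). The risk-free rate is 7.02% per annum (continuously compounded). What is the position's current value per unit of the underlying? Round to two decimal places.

PV(remaining coupons) I = 1.17·e^(−0.0702·3/12) + 2.04·e^(−0.0702·5/12) + 0.53·e^(−0.0702·8/12) = 3.6366
Current forward F = (S − I)·e^(rT) = (124.49 − 3.6366)·e^(0.0702·10/12) = 120.8534 × 1.060245 = 128.1342
Value (long) = (F − K)·e^(−rT) = (128.1342 − 135.86) × 0.943178 = -7.2868
Short position value = −(long value) = $7.29

$7.29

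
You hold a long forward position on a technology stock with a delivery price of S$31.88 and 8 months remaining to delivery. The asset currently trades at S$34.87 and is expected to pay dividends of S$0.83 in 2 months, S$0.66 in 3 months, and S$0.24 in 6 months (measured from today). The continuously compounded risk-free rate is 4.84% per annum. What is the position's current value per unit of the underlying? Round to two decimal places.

PV(remaining dividends) I = 0.83·e^(−0.0484·2/12) + 0.66·e^(−0.0484·3/12) + 0.24·e^(−0.0484·6/12) = 1.7097
Current forward F = (S − I)·e^(rT) = (34.87 − 1.7097)·e^(0.0484·8/12) = 33.1603 × 1.032793 = 34.2477
Value (long) = (F − K)·e^(−rT) = (34.2477 − 31.88) × 0.968248 = 2.2925
Value = S$2.29

S$2.29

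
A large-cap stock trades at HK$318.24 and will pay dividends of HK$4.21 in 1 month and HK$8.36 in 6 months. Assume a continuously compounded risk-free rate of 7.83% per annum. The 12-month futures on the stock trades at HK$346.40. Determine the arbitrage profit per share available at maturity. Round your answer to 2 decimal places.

PV(dividends) I = 4.21·e^(−0.0783·1/12) + 8.36·e^(−0.0783·6/12) = 12.2216
Fair futures F* = (S − I)·e^(rT) = (318.24 − 12.2216)·e^0.078300 = 306.0184 × 1.081447 = 330.9427
Market HK$346.40 > fair 330.9427: forward overpriced → cash-and-carry (borrow at r, buy the stock and collect the dividends, short the forward).
Profit at T = |F_mkt − F*| = |346.40 − 330.9427| = HK$15.46 per share

HK$15.46 per share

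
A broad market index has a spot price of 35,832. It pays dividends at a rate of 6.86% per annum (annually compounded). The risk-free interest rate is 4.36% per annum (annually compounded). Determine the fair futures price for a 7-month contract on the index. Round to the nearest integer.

35,341

F = S · (1+r)^T / (1+q)^T
= 35832 × 1.025207 / 1.039463 = 35832 × 0.986285
F = 35,341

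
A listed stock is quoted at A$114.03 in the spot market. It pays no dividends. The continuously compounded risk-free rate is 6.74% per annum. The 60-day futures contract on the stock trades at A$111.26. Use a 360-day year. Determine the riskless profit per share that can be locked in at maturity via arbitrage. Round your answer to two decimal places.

A$4.06 per share

Fair futures: F* = S·e^(carry·T), with carry = r = 0.0674
F* = 114.03 · e^(0.0674 × 60/360) = 114.03 · e^0.011233 = 114.03 × 1.011296 = A$115.3181
Market A$111.26 < fair A$115.3181: forward underpriced → reverse cash-and-carry (short spot, go long the forward).
At maturity, profit = |F_mkt − F*| = |111.26 − 115.3181| = A$4.06 per share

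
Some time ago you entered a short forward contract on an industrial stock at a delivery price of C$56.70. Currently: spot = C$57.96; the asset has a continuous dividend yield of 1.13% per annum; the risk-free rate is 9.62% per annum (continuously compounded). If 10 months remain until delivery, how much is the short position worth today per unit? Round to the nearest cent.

-C$5.08

Current fair forward for the remaining 10 months: F = S·e^((r − q)·T), (r − q) = 0.0962 − 0.0113 = 0.0849
F = 57.96 · e^(0.0849 × 10/12) = 57.96 × 1.073313 = 62.2092
Value of long forward = (F − K)·e^(−rT) = (62.2092 − 56.70) · e^(−0.0962·10/12)
= 5.5092 × 0.922963 = 5.08
Short position value = −(long value) = -C$5.08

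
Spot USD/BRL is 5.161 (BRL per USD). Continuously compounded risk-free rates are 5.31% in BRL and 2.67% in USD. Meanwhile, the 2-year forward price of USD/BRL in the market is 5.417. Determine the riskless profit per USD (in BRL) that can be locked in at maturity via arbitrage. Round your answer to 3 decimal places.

0.024 per USD (in BRL)

Fair forward: F* = S·e^(carry·T), with carry = (r_BRL − r_USD) = 0.0531 − 0.0267 = 0.0264
F* = 5.161 · e^(0.0264 × 2) = 5.161 · e^0.052800 = 5.161 × 1.054219 = 5.4408
Market 5.417 < fair 5.4408: forward underpriced → reverse cash-and-carry (short spot, go long the forward).
At maturity, profit = |F_mkt − F*| = |5.417 − 5.4408| = 0.024 per USD (in BRL)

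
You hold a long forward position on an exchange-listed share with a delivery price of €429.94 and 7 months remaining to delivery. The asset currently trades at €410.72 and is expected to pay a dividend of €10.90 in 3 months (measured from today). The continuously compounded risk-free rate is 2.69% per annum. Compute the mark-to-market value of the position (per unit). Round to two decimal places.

PV(remaining dividends) I = 10.90·e^(−0.0269·3/12) = 10.8269
Current forward F = (S − I)·e^(rT) = (410.72 − 10.8269)·e^(0.0269·7/12) = 399.8931 × 1.015815 = 406.2174
Value (long) = (F − K)·e^(−rT) = (406.2174 − 429.94) × 0.984431 = -23.3533
Value = -€23.35

-€23.35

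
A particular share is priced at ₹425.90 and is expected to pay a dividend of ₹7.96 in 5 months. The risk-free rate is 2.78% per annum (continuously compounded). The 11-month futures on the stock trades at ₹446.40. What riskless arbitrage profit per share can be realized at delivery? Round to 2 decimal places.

₹17.58 per share

PV(dividends) I = 7.96·e^(−0.0278·5/12) = 7.8683
Fair futures F* = (S − I)·e^(rT) = (425.90 − 7.8683)·e^0.025483 = 418.0317 × 1.025810 = 428.8211
Market ₹446.40 > fair 428.8211: forward overpriced → cash-and-carry (borrow at r, buy the stock and collect the dividends, short the forward).
Profit at T = |F_mkt − F*| = |446.40 − 428.8211| = ₹17.58 per share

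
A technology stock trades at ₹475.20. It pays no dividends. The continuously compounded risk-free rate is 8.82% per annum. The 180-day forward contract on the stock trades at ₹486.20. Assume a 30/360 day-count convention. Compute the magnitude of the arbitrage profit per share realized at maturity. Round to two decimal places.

Fair forward: F* = S·e^(carry·T), with carry = r = 0.0882
F* = 475.20 · e^(0.0882 × 180/360) = 475.20 · e^0.044100 = 475.20 × 1.045087 = ₹496.6253
Market ₹486.20 < fair ₹496.6253: forward underpriced → reverse cash-and-carry (short spot, go long the forward).
At maturity, profit = |F_mkt − F*| = |486.20 − 496.6253| = ₹10.43 per share

₹10.43 per share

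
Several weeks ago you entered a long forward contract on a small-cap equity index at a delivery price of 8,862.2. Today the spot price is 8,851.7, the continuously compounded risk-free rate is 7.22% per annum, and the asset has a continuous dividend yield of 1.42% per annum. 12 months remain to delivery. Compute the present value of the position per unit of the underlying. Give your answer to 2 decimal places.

481.99

Current fair forward for the remaining 12 months: F = S·e^((r − q)·T), (r − q) = 0.0722 − 0.0142 = 0.0580
F = 8851.7 · e^(0.0580 × 12/12) = 8851.7 × 1.05971500 = 9380.2793
Value of long forward = (F − K)·e^(−rT) = (9380.2793 − 8862.2) · e^(−0.0722·12/12)
= 518.0793 × 0.93034481 = 481.99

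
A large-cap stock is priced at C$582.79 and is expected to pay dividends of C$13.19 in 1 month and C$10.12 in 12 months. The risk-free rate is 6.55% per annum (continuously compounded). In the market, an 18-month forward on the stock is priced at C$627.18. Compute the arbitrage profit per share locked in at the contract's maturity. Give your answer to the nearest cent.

C$9.15 per share

PV(dividends) I = 13.19·e^(−0.0655·1/12) + 10.12·e^(−0.0655·12/12) = 22.5966
Fair forward F* = (S − I)·e^(rT) = (582.79 − 22.5966)·e^0.098250 = 560.1934 × 1.103239 = 618.0272
Market C$627.18 > fair 618.0272: forward overpriced → cash-and-carry (borrow at r, buy the stock and collect the dividends, short the forward).
Profit at T = |F_mkt − F*| = |627.18 − 618.0272| = C$9.15 per share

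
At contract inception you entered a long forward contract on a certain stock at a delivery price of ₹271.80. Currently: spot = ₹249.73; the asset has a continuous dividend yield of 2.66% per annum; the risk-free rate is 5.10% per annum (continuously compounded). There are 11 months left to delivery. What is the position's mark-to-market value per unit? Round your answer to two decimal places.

-₹15.67

Current fair forward for the remaining 11 months: F = S·e^((r − q)·T), (r − q) = 0.0510 − 0.0266 = 0.0244
F = 249.73 · e^(0.0244 × 11/12) = 249.73 × 1.022619 = 255.3786
Value of long forward = (F − K)·e^(−rT) = (255.3786 − 271.80) · e^(−0.0510·11/12)
= -16.4214 × 0.954326 = -15.67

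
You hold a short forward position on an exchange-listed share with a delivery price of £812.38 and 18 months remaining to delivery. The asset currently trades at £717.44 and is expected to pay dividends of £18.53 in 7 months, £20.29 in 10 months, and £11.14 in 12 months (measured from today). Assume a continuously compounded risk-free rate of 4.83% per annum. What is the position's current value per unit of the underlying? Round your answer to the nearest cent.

PV(remaining dividends) I = 18.53·e^(−0.0483·7/12) + 20.29·e^(−0.0483·10/12) + 11.14·e^(−0.0483·12/12) = 48.1195
Current forward F = (S − I)·e^(rT) = (717.44 − 48.1195)·e^(0.0483·18/12) = 669.3205 × 1.075139 = 719.6126
Value (long) = (F − K)·e^(−rT) = (719.6126 − 812.38) × 0.930112 = -86.2841
Short position value = −(long value) = £86.28

£86.28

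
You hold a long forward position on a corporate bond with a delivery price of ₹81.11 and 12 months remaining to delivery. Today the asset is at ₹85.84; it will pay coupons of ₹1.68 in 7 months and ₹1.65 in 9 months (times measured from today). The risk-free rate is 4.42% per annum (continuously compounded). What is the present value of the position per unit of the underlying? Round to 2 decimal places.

PV(remaining coupons) I = 1.68·e^(−0.0442·7/12) + 1.65·e^(−0.0442·9/12) = 3.2334
Current forward F = (S − I)·e^(rT) = (85.84 − 3.2334)·e^(0.0442·12/12) = 82.6066 × 1.045191 = 86.3397
Value (long) = (F − K)·e^(−rT) = (86.3397 − 81.11) × 0.956763 = 5.0036
Value = ₹5.00

₹5.00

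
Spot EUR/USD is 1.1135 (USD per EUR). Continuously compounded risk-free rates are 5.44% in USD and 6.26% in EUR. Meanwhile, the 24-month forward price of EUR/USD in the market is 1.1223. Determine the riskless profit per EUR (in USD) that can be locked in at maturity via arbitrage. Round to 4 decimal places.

Fair forward: F* = S·e^(carry·T), with carry = (r_USD − r_EUR) = 0.0544 − 0.0626 = -0.0082
F* = 1.1135 · e^(-0.0082 × 24/12) = 1.1135 · e^-0.016400 = 1.1135 × 0.983734 = 1.0954
Market 1.1223 > fair 1.0954: forward overpriced → cash-and-carry (buy spot, short the forward).
At maturity, profit = |F_mkt − F*| = |1.1223 − 1.0954| = 0.0269 per EUR (in USD)

0.0269 per EUR (in USD)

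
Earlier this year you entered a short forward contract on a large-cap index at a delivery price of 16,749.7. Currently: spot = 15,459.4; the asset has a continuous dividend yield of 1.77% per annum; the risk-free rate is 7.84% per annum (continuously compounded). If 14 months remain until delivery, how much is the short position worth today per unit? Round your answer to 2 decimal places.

Current fair forward for the remaining 14 months: F = S·e^((r − q)·T), (r − q) = 0.0784 − 0.0177 = 0.0607
F = 15459.4 · e^(0.0607 × 14/12) = 15459.4 × 1.07338442 = 16593.8791
Value of long forward = (F − K)·e^(−rT) = (16593.8791 − 16749.7) · e^(−0.0784·14/12)
= -155.8209 × 0.91259174 = -142.20
Short position value = −(long value) = 142.20

142.20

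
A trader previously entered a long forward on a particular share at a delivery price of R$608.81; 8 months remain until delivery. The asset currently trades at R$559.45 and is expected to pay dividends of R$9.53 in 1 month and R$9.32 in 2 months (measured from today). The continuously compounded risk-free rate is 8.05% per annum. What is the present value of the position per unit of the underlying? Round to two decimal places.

-R$36.21

PV(remaining dividends) I = 9.53·e^(−0.0805·1/12) + 9.32·e^(−0.0805·2/12) = 18.6621
Current forward F = (S − I)·e^(rT) = (559.45 − 18.6621)·e^(0.0805·8/12) = 540.7879 × 1.055133 = 570.6032
Value (long) = (F − K)·e^(−rT) = (570.6032 − 608.81) × 0.947748 = -36.2104
Value = -R$36.21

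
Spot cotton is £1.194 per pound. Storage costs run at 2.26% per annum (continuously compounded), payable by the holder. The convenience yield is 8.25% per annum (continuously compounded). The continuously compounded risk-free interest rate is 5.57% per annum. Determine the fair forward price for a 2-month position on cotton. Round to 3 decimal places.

Net carry = r + u − y = 0.0557 + 0.0226 − 0.0825 = -0.0042
F = S·e^((r+u−y)T) = 1.194 · e^(-0.0042 × 2/12) = 1.194 · e^-0.000700
= 1.194 × 0.999300 = £1.193 per pound

£1.193 per pound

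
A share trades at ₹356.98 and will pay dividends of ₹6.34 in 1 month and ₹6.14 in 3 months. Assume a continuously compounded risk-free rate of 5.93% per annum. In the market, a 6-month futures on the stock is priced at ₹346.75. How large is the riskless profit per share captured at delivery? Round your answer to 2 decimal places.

PV(dividends) I = 6.34·e^(−0.0593·1/12) + 6.14·e^(−0.0593·3/12) = 12.3584
Fair futures F* = (S − I)·e^(rT) = (356.98 − 12.3584)·e^0.029650 = 344.6216 × 1.030094 = 354.9926
Market ₹346.75 < fair 354.9926: forward underpriced → reverse cash-and-carry (short the stock, invest proceeds at r, pay the dividends, go long the forward).
Profit at T = |F_mkt − F*| = |346.75 − 354.9926| = ₹8.24 per share

₹8.24 per share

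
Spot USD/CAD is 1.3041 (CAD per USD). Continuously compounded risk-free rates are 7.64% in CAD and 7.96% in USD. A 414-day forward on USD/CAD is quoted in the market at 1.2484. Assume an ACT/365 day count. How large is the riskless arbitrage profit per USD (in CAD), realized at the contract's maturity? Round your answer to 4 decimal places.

0.0510 per USD (in CAD)

Fair forward: F* = S·e^(carry·T), with carry = (r_CAD − r_USD) = 0.0764 − 0.0796 = -0.0032
F* = 1.3041 · e^(-0.0032 × 414/365) = 1.3041 · e^-0.003630 = 1.3041 × 0.996377 = 1.2994
Market 1.2484 < fair 1.2994: forward underpriced → reverse cash-and-carry (short spot, go long the forward).
At maturity, profit = |F_mkt − F*| = |1.2484 − 1.2994| = 0.0510 per USD (in CAD)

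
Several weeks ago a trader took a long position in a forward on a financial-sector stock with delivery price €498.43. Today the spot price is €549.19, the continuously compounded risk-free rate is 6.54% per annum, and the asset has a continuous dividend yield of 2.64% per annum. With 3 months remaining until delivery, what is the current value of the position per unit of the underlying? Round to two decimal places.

Current fair forward for the remaining 3 months: F = S·e^((r − q)·T), (r − q) = 0.0654 − 0.0264 = 0.0390
F = 549.19 · e^(0.0390 × 3/12) = 549.19 × 1.009798 = 554.5710
Value of long forward = (F − K)·e^(−rT) = (554.5710 − 498.43) · e^(−0.0654·3/12)
= 56.1410 × 0.983783 = 55.23

€55.23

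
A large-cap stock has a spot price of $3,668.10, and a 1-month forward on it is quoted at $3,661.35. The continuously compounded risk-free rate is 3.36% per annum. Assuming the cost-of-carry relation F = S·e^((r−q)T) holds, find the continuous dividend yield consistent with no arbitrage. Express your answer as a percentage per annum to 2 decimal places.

5.57%

From F = S·e^((r−q)T): (r − q) = ln(F/S)/T
ln(3661.35/3668.10) = ln(0.998160) = -0.001842
(r − q) = -0.001842 / (1/12) = -0.022104
q = r − ln(F/S)/T = 0.0336 + 0.022104 = 0.055704
q = 5.57%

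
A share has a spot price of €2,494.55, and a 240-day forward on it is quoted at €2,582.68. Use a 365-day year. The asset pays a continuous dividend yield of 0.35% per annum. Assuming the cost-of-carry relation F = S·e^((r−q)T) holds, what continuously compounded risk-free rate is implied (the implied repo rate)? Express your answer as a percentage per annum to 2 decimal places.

From F = S·e^((r−q)T): (r − q) = ln(F/S)/T
ln(2582.68/2494.55) = ln(1.035329) = 0.034719
(r − q) = 0.034719 / (240/365) = 0.052802
r = ln(F/S)/T + q = 0.052802 + 0.0035 = 0.056302
r = 5.63%

5.63%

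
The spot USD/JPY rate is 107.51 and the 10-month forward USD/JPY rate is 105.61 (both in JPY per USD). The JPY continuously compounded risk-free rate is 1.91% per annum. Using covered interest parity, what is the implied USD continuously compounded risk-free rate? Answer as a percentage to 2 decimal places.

F = S·e^((r_JPY − r_USD)T) ⇒ r_USD = r_JPY − ln(F/S)/T
ln(105.61/107.51) = -0.017831; /(10/12) = -0.021397
r_USD = 0.0191 + 0.021397 = 0.040497
r_USD = 4.05%

4.05%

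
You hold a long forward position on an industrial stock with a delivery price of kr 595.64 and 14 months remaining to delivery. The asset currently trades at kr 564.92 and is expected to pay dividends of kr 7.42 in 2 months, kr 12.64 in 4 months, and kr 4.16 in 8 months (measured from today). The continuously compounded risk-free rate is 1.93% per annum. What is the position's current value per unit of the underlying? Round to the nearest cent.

-kr 41.52

PV(remaining dividends) I = 7.42·e^(−0.0193·2/12) + 12.64·e^(−0.0193·4/12) + 4.16·e^(−0.0193·8/12) = 24.0619
Current forward F = (S − I)·e^(rT) = (564.92 − 24.0619)·e^(0.0193·14/12) = 540.8581 × 1.022772 = 553.1745
Value (long) = (F − K)·e^(−rT) = (553.1745 − 595.64) × 0.977735 = -41.5200
Value = -kr 41.52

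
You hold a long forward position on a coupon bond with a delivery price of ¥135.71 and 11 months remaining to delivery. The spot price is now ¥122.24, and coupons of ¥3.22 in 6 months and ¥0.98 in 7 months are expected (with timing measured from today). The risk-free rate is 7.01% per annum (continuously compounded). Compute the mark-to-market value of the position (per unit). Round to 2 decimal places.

PV(remaining coupons) I = 3.22·e^(−0.0701·6/12) + 0.98·e^(−0.0701·7/12) = 4.0498
Current forward F = (S − I)·e^(rT) = (122.24 − 4.0498)·e^(0.0701·11/12) = 118.1902 × 1.066368 = 126.0342
Value (long) = (F − K)·e^(−rT) = (126.0342 − 135.71) × 0.937763 = -9.0736
Value = -¥9.07

-¥9.07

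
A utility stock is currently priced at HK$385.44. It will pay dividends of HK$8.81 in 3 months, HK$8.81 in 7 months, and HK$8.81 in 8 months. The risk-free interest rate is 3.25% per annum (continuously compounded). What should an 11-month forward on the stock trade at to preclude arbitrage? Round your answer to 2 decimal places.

PV(dividends) I = 8.81·e^(−0.0325·3/12) + 8.81·e^(−0.0325·7/12) + 8.81·e^(−0.0325·8/12)
I = 8.7387 + 8.6446 + 8.6212 = 26.0045
F = (S − I)·e^(rT) = (385.44 − 26.0045) · e^(0.0325·11/12)
= 359.4355 · e^0.029792 = 359.4355 × 1.030240 = HK$370.30

HK$370.30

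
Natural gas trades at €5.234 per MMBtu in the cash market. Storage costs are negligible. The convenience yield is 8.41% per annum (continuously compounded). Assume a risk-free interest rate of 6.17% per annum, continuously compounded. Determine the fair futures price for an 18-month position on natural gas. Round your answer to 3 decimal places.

€5.061 per MMBtu

Net carry = r + u − y = 0.0617 + 0.0000 − 0.0841 = -0.0224
F = S·e^((r+u−y)T) = 5.234 · e^(-0.0224 × 18/12) = 5.234 · e^-0.033600
= 5.234 × 0.966958 = €5.061 per MMBtu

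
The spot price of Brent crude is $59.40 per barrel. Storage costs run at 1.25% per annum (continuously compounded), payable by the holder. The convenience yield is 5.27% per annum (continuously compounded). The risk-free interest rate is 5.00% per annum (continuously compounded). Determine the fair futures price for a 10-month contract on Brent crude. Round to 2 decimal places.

Net carry = r + u − y = 0.0500 + 0.0125 − 0.0527 = 0.0098
F = S·e^((r+u−y)T) = 59.40 · e^(0.0098 × 10/12) = 59.40 · e^0.008167
= 59.40 × 1.008200 = $59.89 per barrel

$59.89 per barrel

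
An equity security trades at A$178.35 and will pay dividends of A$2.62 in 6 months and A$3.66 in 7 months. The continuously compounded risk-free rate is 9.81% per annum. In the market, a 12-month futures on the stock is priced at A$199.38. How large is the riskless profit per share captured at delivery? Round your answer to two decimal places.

PV(dividends) I = 2.62·e^(−0.0981·6/12) + 3.66·e^(−0.0981·7/12) = 5.9510
Fair futures F* = (S − I)·e^(rT) = (178.35 − 5.9510)·e^0.098100 = 172.3990 × 1.103073 = 190.1687
Market A$199.38 > fair 190.1687: forward overpriced → cash-and-carry (borrow at r, buy the stock and collect the dividends, short the forward).
Profit at T = |F_mkt − F*| = |199.38 − 190.1687| = A$9.21 per share

A$9.21 per share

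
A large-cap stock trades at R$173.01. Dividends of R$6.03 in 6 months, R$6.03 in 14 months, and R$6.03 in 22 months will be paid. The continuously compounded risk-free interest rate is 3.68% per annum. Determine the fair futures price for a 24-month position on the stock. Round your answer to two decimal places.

R$167.57

PV(dividends) I = 6.03·e^(−0.0368·6/12) + 6.03·e^(−0.0368·14/12) + 6.03·e^(−0.0368·22/12)
I = 5.9201 + 5.7766 + 5.6366 = 17.3333
F = (S − I)·e^(rT) = (173.01 − 17.3333) · e^(0.0368·24/12)
= 155.6767 · e^0.073600 = 155.6767 × 1.076376 = R$167.57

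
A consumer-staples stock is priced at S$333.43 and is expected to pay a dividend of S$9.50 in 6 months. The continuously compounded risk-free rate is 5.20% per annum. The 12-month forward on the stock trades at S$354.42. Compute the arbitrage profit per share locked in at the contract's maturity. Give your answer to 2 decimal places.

S$12.94 per share

PV(dividends) I = 9.50·e^(−0.0520·6/12) = 9.2562
Fair forward F* = (S − I)·e^(rT) = (333.43 − 9.2562)·e^0.052000 = 324.1738 × 1.053376 = 341.4769
Market S$354.42 > fair 341.4769: forward overpriced → cash-and-carry (borrow at r, buy the stock and collect the dividends, short the forward).
Profit at T = |F_mkt − F*| = |354.42 − 341.4769| = S$12.94 per share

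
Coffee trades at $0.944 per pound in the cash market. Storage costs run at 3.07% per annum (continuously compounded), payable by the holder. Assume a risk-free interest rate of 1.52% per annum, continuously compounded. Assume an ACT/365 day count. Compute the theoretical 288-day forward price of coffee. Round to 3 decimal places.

Net carry = r + u − y = 0.0152 + 0.0307 − 0.0000 = 0.0459
F = S·e^((r+u−y)T) = 0.944 · e^(0.0459 × 288/365) = 0.944 · e^0.036217
= 0.944 × 1.036881 = $0.979 per pound

$0.979 per pound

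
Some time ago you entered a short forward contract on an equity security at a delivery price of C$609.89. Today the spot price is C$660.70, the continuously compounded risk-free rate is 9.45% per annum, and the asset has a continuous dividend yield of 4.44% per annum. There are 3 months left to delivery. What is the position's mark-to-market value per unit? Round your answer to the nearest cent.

-C$57.76

Current fair forward for the remaining 3 months: F = S·e^((r − q)·T), (r − q) = 0.0945 − 0.0444 = 0.0501
F = 660.70 · e^(0.0501 × 3/12) = 660.70 × 1.012604 = 669.0275
Value of long forward = (F − K)·e^(−rT) = (669.0275 − 609.89) · e^(−0.0945·3/12)
= 59.1375 × 0.976652 = 57.76
Short position value = −(long value) = -C$57.76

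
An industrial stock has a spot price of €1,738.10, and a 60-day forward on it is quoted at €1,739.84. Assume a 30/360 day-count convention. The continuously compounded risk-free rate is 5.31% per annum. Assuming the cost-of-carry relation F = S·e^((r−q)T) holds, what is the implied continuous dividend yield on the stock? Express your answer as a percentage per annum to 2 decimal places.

From F = S·e^((r−q)T): (r − q) = ln(F/S)/T
ln(1739.84/1738.10) = ln(1.001001) = 0.001000
(r − q) = 0.001000 / (60/360) = 0.006000
q = r − ln(F/S)/T = 0.0531 − 0.006000 = 0.047100
q = 4.71%

4.71%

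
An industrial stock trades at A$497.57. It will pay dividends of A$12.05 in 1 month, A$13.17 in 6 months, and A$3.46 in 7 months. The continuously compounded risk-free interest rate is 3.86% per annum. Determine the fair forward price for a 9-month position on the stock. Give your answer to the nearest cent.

PV(dividends) I = 12.05·e^(−0.0386·1/12) + 13.17·e^(−0.0386·6/12) + 3.46·e^(−0.0386·7/12)
I = 12.0113 + 12.9183 + 3.3830 = 28.3126
F = (S − I)·e^(rT) = (497.57 − 28.3126) · e^(0.0386·9/12)
= 469.2574 · e^0.028950 = 469.2574 × 1.029373 = A$483.04

A$483.04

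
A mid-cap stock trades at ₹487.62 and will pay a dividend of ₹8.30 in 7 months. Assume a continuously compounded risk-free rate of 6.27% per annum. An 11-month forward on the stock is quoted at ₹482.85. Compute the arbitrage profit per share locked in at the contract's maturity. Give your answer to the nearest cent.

PV(dividends) I = 8.30·e^(−0.0627·7/12) = 8.0019
Fair forward F* = (S − I)·e^(rT) = (487.62 − 8.0019)·e^0.057475 = 479.6181 × 1.059159 = 507.9918
Market ₹482.85 < fair 507.9918: forward underpriced → reverse cash-and-carry (short the stock, invest proceeds at r, pay the dividends, go long the forward).
Profit at T = |F_mkt − F*| = |482.85 − 507.9918| = ₹25.14 per share

₹25.14 per share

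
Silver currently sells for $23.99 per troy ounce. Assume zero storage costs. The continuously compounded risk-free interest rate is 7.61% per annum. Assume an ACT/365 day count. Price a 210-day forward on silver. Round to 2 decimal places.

F = S·e^(rT) = 23.99 · e^(0.0761 × 210/365) = 23.99 · e^0.043784
= 23.99 × 1.044757 = $25.06 per troy ounce

$25.06 per troy ounce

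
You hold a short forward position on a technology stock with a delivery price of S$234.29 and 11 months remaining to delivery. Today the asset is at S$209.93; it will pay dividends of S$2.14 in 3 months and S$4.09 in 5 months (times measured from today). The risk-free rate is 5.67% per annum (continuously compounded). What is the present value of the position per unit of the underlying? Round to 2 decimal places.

PV(remaining dividends) I = 2.14·e^(−0.0567·3/12) + 4.09·e^(−0.0567·5/12) = 6.1044
Current forward F = (S − I)·e^(rT) = (209.93 − 6.1044)·e^(0.0567·11/12) = 203.8256 × 1.053349 = 214.6995
Value (long) = (F − K)·e^(−rT) = (214.6995 − 234.29) × 0.949353 = -18.5983
Short position value = −(long value) = S$18.60

S$18.60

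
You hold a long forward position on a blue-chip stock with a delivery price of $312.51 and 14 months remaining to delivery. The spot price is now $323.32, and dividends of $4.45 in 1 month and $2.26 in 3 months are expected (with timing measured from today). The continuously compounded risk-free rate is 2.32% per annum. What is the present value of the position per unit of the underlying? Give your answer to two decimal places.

PV(remaining dividends) I = 4.45·e^(−0.0232·1/12) + 2.26·e^(−0.0232·3/12) = 6.6883
Current forward F = (S − I)·e^(rT) = (323.32 − 6.6883)·e^(0.0232·14/12) = 316.6317 × 1.027436 = 325.3188
Value (long) = (F − K)·e^(−rT) = (325.3188 − 312.51) × 0.973296 = 12.4668
Value = $12.47

$12.47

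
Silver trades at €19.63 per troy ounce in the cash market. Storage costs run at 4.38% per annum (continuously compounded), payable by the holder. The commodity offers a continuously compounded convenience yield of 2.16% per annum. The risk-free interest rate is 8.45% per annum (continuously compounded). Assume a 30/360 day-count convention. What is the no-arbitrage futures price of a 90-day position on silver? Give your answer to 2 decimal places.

Net carry = r + u − y = 0.0845 + 0.0438 − 0.0216 = 0.1067
F = S·e^((r+u−y)T) = 19.63 · e^(0.1067 × 90/360) = 19.63 · e^0.026675
= 19.63 × 1.027034 = €20.16 per troy ounce

€20.16 per troy ounce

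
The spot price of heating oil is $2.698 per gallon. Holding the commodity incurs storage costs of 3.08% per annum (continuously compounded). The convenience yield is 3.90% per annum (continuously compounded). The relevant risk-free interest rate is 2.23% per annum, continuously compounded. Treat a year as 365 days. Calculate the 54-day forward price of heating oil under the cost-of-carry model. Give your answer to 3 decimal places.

Net carry = r + u − y = 0.0223 + 0.0308 − 0.0390 = 0.0141
F = S·e^((r+u−y)T) = 2.698 · e^(0.0141 × 54/365) = 2.698 · e^0.002086
= 2.698 × 1.002088 = $2.704 per gallon

$2.704 per gallon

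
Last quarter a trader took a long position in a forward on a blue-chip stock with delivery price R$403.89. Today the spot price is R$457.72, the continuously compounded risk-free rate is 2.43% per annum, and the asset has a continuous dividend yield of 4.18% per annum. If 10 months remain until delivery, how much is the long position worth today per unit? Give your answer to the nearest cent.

Current fair forward for the remaining 10 months: F = S·e^((r − q)·T), (r − q) = 0.0243 − 0.0418 = -0.0175
F = 457.72 · e^(-0.0175 × 10/12) = 457.72 × 0.985522 = 451.0931
Value of long forward = (F − K)·e^(−rT) = (451.0931 − 403.89) · e^(−0.0243·10/12)
= 47.2031 × 0.979954 = 46.26

R$46.26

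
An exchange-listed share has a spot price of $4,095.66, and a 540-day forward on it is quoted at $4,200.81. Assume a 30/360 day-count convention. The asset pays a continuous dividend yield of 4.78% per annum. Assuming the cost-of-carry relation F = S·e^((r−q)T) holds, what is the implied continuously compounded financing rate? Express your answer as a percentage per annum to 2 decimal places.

From F = S·e^((r−q)T): (r − q) = ln(F/S)/T
ln(4200.81/4095.66) = ln(1.025674) = 0.025350
(r − q) = 0.025350 / (540/360) = 0.016900
r = ln(F/S)/T + q = 0.016900 + 0.0478 = 0.064700
r = 6.47%

6.47%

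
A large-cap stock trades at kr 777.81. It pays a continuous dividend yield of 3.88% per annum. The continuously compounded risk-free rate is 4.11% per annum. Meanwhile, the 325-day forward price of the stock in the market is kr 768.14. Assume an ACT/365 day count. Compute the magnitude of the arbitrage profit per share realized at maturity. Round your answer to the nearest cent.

kr 11.26 per share

Fair forward: F* = S·e^(carry·T), with carry = (r − q) = 0.0411 − 0.0388 = 0.0023
F* = 777.81 · e^(0.0023 × 325/365) = 777.81 · e^0.002048 = 777.81 × 1.002050 = kr 779.4045
Market kr 768.14 < fair kr 779.4045: forward underpriced → reverse cash-and-carry (short spot, go long the forward).
At maturity, profit = |F_mkt − F*| = |768.14 − 779.4045| = kr 11.26 per share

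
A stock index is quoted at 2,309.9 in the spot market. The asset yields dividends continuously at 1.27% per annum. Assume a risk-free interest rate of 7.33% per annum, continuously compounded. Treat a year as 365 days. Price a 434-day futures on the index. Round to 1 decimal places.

F = S·e^((r − q)T) = 2309.9 · e^((0.0733 − 0.0127) × 434/365)
= 2309.9 · e^0.072056 = 2309.9 × 1.074716
F = 2,482.5

2,482.5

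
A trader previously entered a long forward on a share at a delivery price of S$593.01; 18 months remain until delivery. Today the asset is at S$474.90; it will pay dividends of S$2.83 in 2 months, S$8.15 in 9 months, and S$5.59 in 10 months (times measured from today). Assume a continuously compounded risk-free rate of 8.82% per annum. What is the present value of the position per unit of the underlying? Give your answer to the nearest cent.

-S$60.23

PV(remaining dividends) I = 2.83·e^(−0.0882·2/12) + 8.15·e^(−0.0882·9/12) + 5.59·e^(−0.0882·10/12) = 15.6109
Current forward F = (S − I)·e^(rT) = (474.90 − 15.6109)·e^(0.0882·18/12) = 459.2891 × 1.141451 = 524.2560
Value (long) = (F − K)·e^(−rT) = (524.2560 − 593.01) × 0.876078 = -60.2339
Value = -S$60.23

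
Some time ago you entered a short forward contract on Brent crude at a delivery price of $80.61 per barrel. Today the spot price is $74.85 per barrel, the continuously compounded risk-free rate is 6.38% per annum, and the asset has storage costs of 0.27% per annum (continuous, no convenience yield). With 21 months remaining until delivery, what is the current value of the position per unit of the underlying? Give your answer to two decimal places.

Current fair forward for the remaining 21 months: F = S·e^((r + u)·T), (r + u) = 0.0638 + 0.0027 = 0.0665
F = 74.85 · e^(0.0665 × 21/12) = 74.85 × 1.123417 = 84.0878
Value of long forward = (F − K)·e^(−rT) = (84.0878 − 80.61) · e^(−0.0638·21/12)
= 3.4778 × 0.894357 = 3.11
Short position value = −(long value) = -$3.11

-$3.11 per barrel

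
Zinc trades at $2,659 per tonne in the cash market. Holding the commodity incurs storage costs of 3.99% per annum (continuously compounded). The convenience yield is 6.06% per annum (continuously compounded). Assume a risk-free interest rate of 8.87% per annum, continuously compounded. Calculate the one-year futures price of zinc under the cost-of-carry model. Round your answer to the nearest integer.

Net carry = r + u − y = 0.0887 + 0.0399 − 0.0606 = 0.0680
F = S·e^((r+u−y)T) = 2659 · e^(0.0680 × 12/12) = 2659 · e^0.068000
= 2659 × 1.070365 = $2,846 per tonne

$2,846 per tonne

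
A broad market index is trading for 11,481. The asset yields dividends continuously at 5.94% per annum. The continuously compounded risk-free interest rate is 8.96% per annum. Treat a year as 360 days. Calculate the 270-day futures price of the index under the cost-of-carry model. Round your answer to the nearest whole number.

F = S·e^((r − q)T) = 11481 · e^((0.0896 − 0.0594) × 270/360)
= 11481 · e^0.022650 = 11481 × 1.022908
F = 11,744

11,744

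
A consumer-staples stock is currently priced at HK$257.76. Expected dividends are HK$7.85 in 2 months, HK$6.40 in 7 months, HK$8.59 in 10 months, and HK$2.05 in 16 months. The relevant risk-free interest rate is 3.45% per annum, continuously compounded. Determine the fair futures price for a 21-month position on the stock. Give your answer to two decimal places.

HK$247.90

PV(dividends) I = 7.85·e^(−0.0345·2/12) + 6.40·e^(−0.0345·7/12) + 8.59·e^(−0.0345·10/12) + 2.05·e^(−0.0345·16/12)
I = 7.8050 + 6.2725 + 8.3466 + 1.9578 = 24.3819
F = (S − I)·e^(rT) = (257.76 − 24.3819) · e^(0.0345·21/12)
= 233.3781 · e^0.060375 = 233.3781 × 1.062235 = HK$247.90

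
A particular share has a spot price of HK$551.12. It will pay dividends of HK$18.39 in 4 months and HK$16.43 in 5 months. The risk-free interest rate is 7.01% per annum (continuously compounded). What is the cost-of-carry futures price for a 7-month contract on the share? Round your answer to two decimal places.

PV(dividends) I = 18.39·e^(−0.0701·4/12) + 16.43·e^(−0.0701·5/12)
I = 17.9653 + 15.9570 = 33.9223
F = (S − I)·e^(rT) = (551.12 − 33.9223) · e^(0.0701·7/12)
= 517.1977 · e^0.040892 = 517.1977 × 1.041740 = HK$538.79

HK$538.79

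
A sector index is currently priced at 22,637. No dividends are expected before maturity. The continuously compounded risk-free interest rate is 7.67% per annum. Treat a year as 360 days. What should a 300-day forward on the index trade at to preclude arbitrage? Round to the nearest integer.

F = S·e^(rT) = 22637 · e^(0.0767 × 300/360)
= 22637 · e^0.063917 = 22637 × 1.066004
F = 24,131

24,131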